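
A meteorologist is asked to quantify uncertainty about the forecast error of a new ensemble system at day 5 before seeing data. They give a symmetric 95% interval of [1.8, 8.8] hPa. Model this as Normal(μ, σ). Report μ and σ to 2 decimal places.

A symmetric 95% interval runs μ ± z·σ with z = 1.96.
Half-width = 3.5, so σ = 3.5/1.96 = 1.79.
μ is the interval midpoint, 5.30.

μ = 5.30, σ = 1.79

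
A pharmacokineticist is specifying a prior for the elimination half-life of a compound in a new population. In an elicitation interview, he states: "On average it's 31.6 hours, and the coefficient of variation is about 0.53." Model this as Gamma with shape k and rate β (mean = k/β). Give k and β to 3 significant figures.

k ≈ 3.56, β ≈ 0.113

For Gamma(k, rate β): mean = k/β, variance = k/β², so CV = 1/√k.
CV = 0.53, hence k = 1/CV² = 3.56.
Then β = k/mean = 3.56/31.6 = 0.113.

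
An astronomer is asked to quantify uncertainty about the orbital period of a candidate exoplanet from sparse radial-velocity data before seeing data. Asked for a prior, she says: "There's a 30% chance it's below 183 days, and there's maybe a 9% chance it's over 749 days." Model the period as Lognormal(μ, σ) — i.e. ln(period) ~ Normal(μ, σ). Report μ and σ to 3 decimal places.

If T ~ Lognormal(μ,σ) then ln T ~ Normal(μ,σ), so the p-quantile of ln T is μ + z_p·σ.
ln(183) = 5.209 and ln(749) = 6.619; z_{0.3} = -0.5244, z_{0.91} = 1.341.
σ = (6.619 − 5.209)/(1.341 − (-0.5244)) = 0.756.
μ = 5.209 − (-0.5244)·0.756 = 5.606.

μ ≈ 5.606, σ ≈ 0.756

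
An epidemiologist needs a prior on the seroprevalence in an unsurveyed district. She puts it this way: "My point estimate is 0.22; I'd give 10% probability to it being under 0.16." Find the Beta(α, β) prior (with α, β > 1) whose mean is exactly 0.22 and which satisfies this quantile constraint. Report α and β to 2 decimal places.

α ≈ 16.11, β ≈ 57.12

With mean 0.22 fixed, write α = 0.22s, β = 0.78s where s = α+β.
Need P(θ < 0.16) = 0.1 under Beta(0.22s, 0.78s). Normal approximation: (q−m)/√(m(1−m)/s) ≈ z_{0.1} = -1.28, so s ≈ 0.22·0.78·(-1.28)²/(0.16−0.22)² = 78.3.
At s = 78.3: P(θ<0.16) ≈ 0.092. Adjusting to match 0.1 gives s ≈ 73.23.
So α = 0.22·73.23 ≈ 16.11, β = 0.78·73.23 ≈ 57.12.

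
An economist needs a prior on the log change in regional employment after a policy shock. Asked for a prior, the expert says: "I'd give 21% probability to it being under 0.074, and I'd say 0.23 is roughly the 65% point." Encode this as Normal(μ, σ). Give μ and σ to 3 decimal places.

μ = 0.180, σ = 0.131

The p-quantile of Normal(μ,σ) is μ + z_p·σ, with z_{0.21} = -0.8064 and z_{0.65} = 0.3853.
Eliminate σ: μ = (z₂·x₁ − z₁·x₂)/(z₂ − z₁) = (0.3853·0.074 − (-0.8064)·0.23)/1.192 = 0.180.
Then σ = (x₂ − x₁)/(z₂ − z₁) = (0.23 − 0.074)/1.192 = 0.131.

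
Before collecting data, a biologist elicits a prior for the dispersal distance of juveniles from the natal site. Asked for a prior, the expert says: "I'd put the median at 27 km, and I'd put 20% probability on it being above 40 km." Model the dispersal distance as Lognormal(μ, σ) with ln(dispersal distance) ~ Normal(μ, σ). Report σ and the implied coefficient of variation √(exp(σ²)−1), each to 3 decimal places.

If T ~ Lognormal(μ,σ) then ln T ~ Normal(μ,σ), so the p-quantile of ln T is μ + z_p·σ.
ln(27) = 3.296 and ln(40) = 3.689; z_{0.5} = 0, z_{0.8} = 0.8416.
σ = (3.689 − 3.296)/(0.8416 − (0)) = 0.467.
μ = 3.296 − (0)·0.467 = 3.296.
CV = √(exp(σ²)−1) = √(exp(0.2181)−1) = 0.494.

σ ≈ 0.467, CV ≈ 0.494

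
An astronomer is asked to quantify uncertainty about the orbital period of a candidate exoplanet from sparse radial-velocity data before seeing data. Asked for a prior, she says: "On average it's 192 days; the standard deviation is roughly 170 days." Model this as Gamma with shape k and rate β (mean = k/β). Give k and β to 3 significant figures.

k ≈ 1.28, β ≈ 0.00664

For Gamma(k, rate β): mean = k/β, variance = k/β², so CV = 1/√k.
CV = SD/mean = 170/192 = 0.8854, hence k = 1/CV² = 1.28.
Then β = k/mean = 1.28/192 = 0.00664.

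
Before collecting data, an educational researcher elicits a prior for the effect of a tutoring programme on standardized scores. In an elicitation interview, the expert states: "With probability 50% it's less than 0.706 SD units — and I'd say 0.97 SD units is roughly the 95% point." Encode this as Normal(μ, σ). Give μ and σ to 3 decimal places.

μ = 0.706, σ = 0.161

For Normal(μ,σ), the p-quantile is μ + z_p·σ. Here z_{0.5} = 0, z_{0.95} = 1.645.
So 0.706 = μ + 0σ and 0.97 = μ + 1.645σ.
Subtracting: σ = (0.97 − 0.706)/(1.645 − (0)) = 0.161.
Then μ = 0.706 − (0)·0.161 = 0.706.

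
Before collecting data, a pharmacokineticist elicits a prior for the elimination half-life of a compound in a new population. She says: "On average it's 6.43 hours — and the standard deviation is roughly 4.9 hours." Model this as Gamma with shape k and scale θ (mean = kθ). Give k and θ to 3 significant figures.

For Gamma(k, scale θ): mean = kθ, variance = kθ², so CV = 1/√k.
CV = SD/mean = 4.9/6.43 = 0.7621, hence k = 1/CV² = 1.72.
Then θ = mean/k = 6.43/1.72 = 3.73.

k ≈ 1.72, θ ≈ 3.73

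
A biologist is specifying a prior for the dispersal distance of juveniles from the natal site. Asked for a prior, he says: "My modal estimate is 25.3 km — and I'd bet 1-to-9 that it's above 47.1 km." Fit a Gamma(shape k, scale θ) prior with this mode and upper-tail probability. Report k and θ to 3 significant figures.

k ≈ 5.94, θ ≈ 5.12

Gamma(k,θ) with k>1 has mode (k−1)θ, so θ = 25.3/(k−1).
Need P(X < 47.1) = 0.9 with θ tied to k this way. Start at k = 2, θ = 25.3: P(X<47.1) ≈ 0.555.
Too low — raise k to concentrate. Iterating converges to k ≈ 5.94.
Then θ = 25.3/(5.94−1) ≈ 5.12.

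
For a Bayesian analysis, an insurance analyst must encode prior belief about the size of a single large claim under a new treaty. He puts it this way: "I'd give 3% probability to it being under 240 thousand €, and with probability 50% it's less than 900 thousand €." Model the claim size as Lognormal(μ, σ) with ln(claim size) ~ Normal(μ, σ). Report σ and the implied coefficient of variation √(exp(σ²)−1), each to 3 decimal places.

σ ≈ 0.703, CV ≈ 0.799

If T ~ Lognormal(μ,σ) then ln T ~ Normal(μ,σ), so the p-quantile of ln T is μ + z_p·σ.
ln(240) = 5.481 and ln(900) = 6.802; z_{0.03} = -1.881, z_{0.5} = 0.
σ = (6.802 − 5.481)/(0 − (-1.881)) = 0.703.
μ = 5.481 − (-1.881)·0.703 = 6.802.
CV = √(exp(σ²)−1) = √(exp(0.4939)−1) = 0.799.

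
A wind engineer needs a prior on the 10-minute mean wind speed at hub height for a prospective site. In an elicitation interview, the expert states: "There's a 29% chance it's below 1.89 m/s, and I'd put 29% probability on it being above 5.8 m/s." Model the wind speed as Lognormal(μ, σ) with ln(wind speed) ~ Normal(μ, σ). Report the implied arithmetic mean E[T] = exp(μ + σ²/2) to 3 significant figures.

E[T] ≈ 5.53 m/s

If T ~ Lognormal(μ,σ) then ln T ~ Normal(μ,σ), so the p-quantile of ln T is μ + z_p·σ.
ln(1.89) = 0.6366 and ln(5.8) = 1.758; z_{0.29} = -0.5534, z_{0.71} = 0.5534.
σ = (1.758 − 0.6366)/(0.5534 − (-0.5534)) = 1.013.
μ = 0.6366 − (-0.5534)·1.013 = 1.197.
E[T] = exp(μ + σ²/2) = exp(1.197 + 0.5132) = 5.53 m/s.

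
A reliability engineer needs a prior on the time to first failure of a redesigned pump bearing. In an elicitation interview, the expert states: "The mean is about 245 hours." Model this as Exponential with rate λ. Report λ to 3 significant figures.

λ ≈ 0.00408

Exponential mean = 1/λ, so λ = 1/245.0 = 0.00408.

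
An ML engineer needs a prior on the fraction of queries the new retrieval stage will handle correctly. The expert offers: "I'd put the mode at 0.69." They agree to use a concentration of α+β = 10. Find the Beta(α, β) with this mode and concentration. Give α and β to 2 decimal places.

α = 6.52, β = 3.48

For α,β > 1 the Beta mode is (α−1)/(α+β−2). With α+β = 10, the mode is (α−1)/8.
Set (α−1)/8 = 0.69 → α = 1 + 0.69·8 = 6.52.
β = 10 − α = 3.48.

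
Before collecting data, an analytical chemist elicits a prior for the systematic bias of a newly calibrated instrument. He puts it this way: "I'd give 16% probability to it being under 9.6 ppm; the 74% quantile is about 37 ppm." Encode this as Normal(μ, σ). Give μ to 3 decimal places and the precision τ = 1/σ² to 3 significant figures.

The p-quantile of Normal(μ,σ) is μ + z_p·σ, with z_{0.16} = -0.9945 and z_{0.74} = 0.6433.
Eliminate σ: μ = (z₂·x₁ − z₁·x₂)/(z₂ − z₁) = (0.6433·9.6 − (-0.9945)·37)/1.638 = 26.237.
Then σ = (x₂ − x₁)/(z₂ − z₁) = (37 − 9.6)/1.638 = 16.730.
Precision τ = 1/σ² = 1/16.73² = 0.00357.

μ = 26.237, τ = 0.00357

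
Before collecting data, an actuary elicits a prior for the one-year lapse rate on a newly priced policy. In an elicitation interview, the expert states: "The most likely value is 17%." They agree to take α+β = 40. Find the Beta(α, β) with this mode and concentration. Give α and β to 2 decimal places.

α = 7.46, β = 32.54

For α,β > 1 the Beta mode is (α−1)/(α+β−2). With α+β = 40, the mode is (α−1)/38.
Set (α−1)/38 = 0.17 → α = 1 + 0.17·38 = 7.46.
β = 40 − α = 32.54.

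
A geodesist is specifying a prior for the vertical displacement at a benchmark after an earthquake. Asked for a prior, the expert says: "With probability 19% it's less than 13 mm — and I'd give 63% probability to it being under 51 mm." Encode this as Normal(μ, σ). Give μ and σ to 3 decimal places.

The p-quantile of Normal(μ,σ) is μ + z_p·σ, with z_{0.19} = -0.8779 and z_{0.63} = 0.3319.
Eliminate σ: μ = (z₂·x₁ − z₁·x₂)/(z₂ − z₁) = (0.3319·13 − (-0.8779)·51)/1.21 = 40.576.
Then σ = (x₂ − x₁)/(z₂ − z₁) = (51 − 13)/1.21 = 31.411.

μ = 40.576, σ = 31.411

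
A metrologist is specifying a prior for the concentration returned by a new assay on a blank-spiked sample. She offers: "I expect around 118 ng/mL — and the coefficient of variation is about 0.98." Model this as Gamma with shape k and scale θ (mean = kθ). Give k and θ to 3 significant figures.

For Gamma(k, scale θ): mean = kθ, variance = kθ², so CV = 1/√k.
CV = 0.98, hence k = 1/CV² = 1.04.
Then θ = mean/k = 118/1.04 = 113.

k ≈ 1.04, θ ≈ 113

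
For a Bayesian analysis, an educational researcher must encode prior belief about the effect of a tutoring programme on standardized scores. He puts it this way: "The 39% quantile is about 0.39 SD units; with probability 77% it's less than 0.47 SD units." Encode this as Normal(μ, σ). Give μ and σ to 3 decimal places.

μ = 0.412, σ = 0.079

For Normal(μ,σ), the p-quantile is μ + z_p·σ. Here z_{0.39} = -0.2793, z_{0.77} = 0.7388.
So 0.39 = μ − 0.2793σ and 0.47 = μ + 0.7388σ.
Subtracting: σ = (0.47 − 0.39)/(0.7388 − (-0.2793)) = 0.079.
Then μ = 0.39 − (-0.2793)·0.079 = 0.412.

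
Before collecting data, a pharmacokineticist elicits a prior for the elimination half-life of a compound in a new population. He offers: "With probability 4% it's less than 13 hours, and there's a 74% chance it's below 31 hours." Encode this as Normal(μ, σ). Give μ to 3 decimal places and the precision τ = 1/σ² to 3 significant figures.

μ = 26.163, τ = 0.0177

For Normal(μ,σ), the p-quantile is μ + z_p·σ. Here z_{0.04} = -1.751, z_{0.74} = 0.6433.
So 13 = μ − 1.751σ and 31 = μ + 0.6433σ.
Subtracting: σ = (31 − 13)/(0.6433 − (-1.751)) = 7.519.
Then μ = 13 − (-1.751)·7.519 = 26.163.
Precision τ = 1/σ² = 1/7.519² = 0.0177.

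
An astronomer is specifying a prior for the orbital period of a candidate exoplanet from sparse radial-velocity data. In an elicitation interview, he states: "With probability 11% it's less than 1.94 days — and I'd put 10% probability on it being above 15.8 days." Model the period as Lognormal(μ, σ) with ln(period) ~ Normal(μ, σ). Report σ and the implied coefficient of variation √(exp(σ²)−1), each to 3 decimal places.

If T ~ Lognormal(μ,σ) then ln T ~ Normal(μ,σ), so the p-quantile of ln T is μ + z_p·σ.
ln(1.94) = 0.6627 and ln(15.8) = 2.76; z_{0.11} = -1.227, z_{0.9} = 1.282.
σ = (2.76 − 0.6627)/(1.282 − (-1.227)) = 0.836.
μ = 0.6627 − (-1.227)·0.836 = 1.688.
CV = √(exp(σ²)−1) = √(exp(0.6993)−1) = 1.006.

σ ≈ 0.836, CV ≈ 1.006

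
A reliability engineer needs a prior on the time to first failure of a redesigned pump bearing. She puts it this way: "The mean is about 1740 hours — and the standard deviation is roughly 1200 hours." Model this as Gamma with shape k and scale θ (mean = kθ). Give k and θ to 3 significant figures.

k ≈ 2.1, θ ≈ 828

For Gamma(k, scale θ): mean = kθ, variance = kθ², so CV = 1/√k.
CV = SD/mean = 1200/1740 = 0.6897, hence k = 1/CV² = 2.1.
Then θ = mean/k = 1740/2.1 = 828.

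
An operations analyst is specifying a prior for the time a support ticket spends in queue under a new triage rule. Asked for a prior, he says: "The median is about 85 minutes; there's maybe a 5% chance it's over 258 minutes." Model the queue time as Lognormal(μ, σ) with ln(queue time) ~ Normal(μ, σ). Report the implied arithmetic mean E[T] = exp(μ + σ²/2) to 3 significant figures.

If T ~ Lognormal(μ,σ) then ln T ~ Normal(μ,σ), so the p-quantile of ln T is μ + z_p·σ.
ln(85) = 4.443 and ln(258) = 5.553; z_{0.5} = 0, z_{0.95} = 1.645.
σ = (5.553 − 4.443)/(1.645 − (0)) = 0.675.
μ = 4.443 − (0)·0.675 = 4.443.
E[T] = exp(μ + σ²/2) = exp(4.443 + 0.2278) = 107 minutes.

E[T] ≈ 107 minutes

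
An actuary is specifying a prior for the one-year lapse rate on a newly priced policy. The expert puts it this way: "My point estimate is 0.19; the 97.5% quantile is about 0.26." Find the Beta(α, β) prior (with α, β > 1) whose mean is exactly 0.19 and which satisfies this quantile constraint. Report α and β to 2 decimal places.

α ≈ 25.70, β ≈ 109.55

With mean 0.19 fixed, write α = 0.19s, β = 0.81s where s = α+β.
Need P(θ < 0.26) = 0.975 under Beta(0.19s, 0.81s). Normal approximation: (q−m)/√(m(1−m)/s) ≈ z_{0.975} = 1.96, so s ≈ 0.19·0.81·(1.96)²/(0.26−0.19)² = 120.7.
At s = 120.7: P(θ<0.26) ≈ 0.968. Adjusting to match 0.975 gives s ≈ 135.25.
So α = 0.19·135.25 ≈ 25.70, β = 0.81·135.25 ≈ 109.55.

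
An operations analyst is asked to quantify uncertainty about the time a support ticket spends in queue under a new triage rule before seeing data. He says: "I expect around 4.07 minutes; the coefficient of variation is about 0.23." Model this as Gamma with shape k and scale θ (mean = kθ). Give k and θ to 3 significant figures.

For Gamma(k, scale θ): mean = kθ, variance = kθ², so CV = 1/√k.
CV = 0.23, hence k = 1/CV² = 18.9.
Then θ = mean/k = 4.07/18.9 = 0.215.

k ≈ 18.9, θ ≈ 0.215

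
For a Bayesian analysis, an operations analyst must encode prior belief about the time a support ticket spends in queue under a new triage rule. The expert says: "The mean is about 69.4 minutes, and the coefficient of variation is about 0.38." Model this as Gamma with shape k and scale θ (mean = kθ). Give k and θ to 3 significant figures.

For Gamma(k, scale θ): mean = kθ, variance = kθ², so CV = 1/√k.
CV = 0.38, hence k = 1/CV² = 6.93.
Then θ = mean/k = 69.4/6.93 = 10.

k ≈ 6.93, θ ≈ 10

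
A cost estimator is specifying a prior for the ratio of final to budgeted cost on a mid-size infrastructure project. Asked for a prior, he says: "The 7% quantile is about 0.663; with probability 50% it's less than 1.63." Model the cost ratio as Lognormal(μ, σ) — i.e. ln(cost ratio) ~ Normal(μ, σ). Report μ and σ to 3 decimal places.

μ ≈ 0.489, σ ≈ 0.610

If T ~ Lognormal(μ,σ) then ln T ~ Normal(μ,σ), so the p-quantile of ln T is μ + z_p·σ.
ln(0.663) = -0.411 and ln(1.63) = 0.4886; z_{0.07} = -1.476, z_{0.5} = 0.
σ = (0.4886 − -0.411)/(0 − (-1.476)) = 0.610.
μ = -0.411 − (-1.476)·0.610 = 0.489.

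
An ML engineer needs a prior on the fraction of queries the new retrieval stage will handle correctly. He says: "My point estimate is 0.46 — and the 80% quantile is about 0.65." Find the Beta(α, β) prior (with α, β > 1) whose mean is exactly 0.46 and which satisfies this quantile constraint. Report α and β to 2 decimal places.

α ≈ 2.26, β ≈ 2.65

With mean 0.46 fixed, write α = 0.46s, β = 0.54s where s = α+β.
Need P(θ < 0.65) = 0.8 under Beta(0.46s, 0.54s). Normal approximation: (q−m)/√(m(1−m)/s) ≈ z_{0.8} = 0.842, so s ≈ 0.46·0.54·(0.842)²/(0.65−0.46)² = 4.9.
At s = 4.9: P(θ<0.65) ≈ 0.799. Adjusting to match 0.8 gives s ≈ 4.91.
So α = 0.46·4.91 ≈ 2.26, β = 0.54·4.91 ≈ 2.65.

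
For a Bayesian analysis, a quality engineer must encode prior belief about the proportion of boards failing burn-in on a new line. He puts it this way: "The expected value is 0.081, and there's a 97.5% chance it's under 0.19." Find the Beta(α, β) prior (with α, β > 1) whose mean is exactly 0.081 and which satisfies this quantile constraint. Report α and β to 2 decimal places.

With mean 0.081 fixed, write α = 0.081s, β = 0.919s where s = α+β.
Need P(θ < 0.19) = 0.975 under Beta(0.081s, 0.919s). Normal approximation: (q−m)/√(m(1−m)/s) ≈ z_{0.975} = 1.96, so s ≈ 0.081·0.919·(1.96)²/(0.19−0.081)² = 24.1.
At s = 24.1: P(θ<0.19) ≈ 0.954. Adjusting to match 0.975 gives s ≈ 34.93.
So α = 0.081·34.93 ≈ 2.83, β = 0.919·34.93 ≈ 32.11.

α ≈ 2.83, β ≈ 32.11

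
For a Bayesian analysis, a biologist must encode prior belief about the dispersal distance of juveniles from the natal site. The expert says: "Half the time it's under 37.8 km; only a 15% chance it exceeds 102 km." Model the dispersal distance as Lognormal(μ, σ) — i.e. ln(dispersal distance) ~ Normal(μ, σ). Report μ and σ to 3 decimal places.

If T ~ Lognormal(μ,σ) then ln T ~ Normal(μ,σ), so the p-quantile of ln T is μ + z_p·σ.
ln(37.8) = 3.632 and ln(102) = 4.625; z_{0.5} = 0, z_{0.85} = 1.036.
σ = (4.625 − 3.632)/(1.036 − (0)) = 0.958.
μ = 3.632 − (0)·0.958 = 3.632.

μ ≈ 3.632, σ ≈ 0.958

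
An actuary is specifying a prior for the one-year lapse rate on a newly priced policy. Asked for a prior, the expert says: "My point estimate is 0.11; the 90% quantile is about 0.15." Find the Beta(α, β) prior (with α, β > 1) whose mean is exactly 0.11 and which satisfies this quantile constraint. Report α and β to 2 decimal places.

With mean 0.11 fixed, write α = 0.11s, β = 0.89s where s = α+β.
Need P(θ < 0.15) = 0.9 under Beta(0.11s, 0.89s). Normal approximation: (q−m)/√(m(1−m)/s) ≈ z_{0.9} = 1.28, so s ≈ 0.11·0.89·(1.28)²/(0.15−0.11)² = 100.5.
At s = 100.5: P(θ<0.15) ≈ 0.894. Adjusting to match 0.9 gives s ≈ 106.74.
So α = 0.11·106.74 ≈ 11.74, β = 0.89·106.74 ≈ 95.00.

α ≈ 11.74, β ≈ 95.00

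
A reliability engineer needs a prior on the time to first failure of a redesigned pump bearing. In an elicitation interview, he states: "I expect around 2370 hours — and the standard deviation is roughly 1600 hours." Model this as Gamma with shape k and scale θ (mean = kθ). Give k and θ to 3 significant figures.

k ≈ 2.19, θ ≈ 1080

For Gamma(k, scale θ): mean = kθ, variance = kθ², so CV = 1/√k.
CV = SD/mean = 1600/2370 = 0.6751, hence k = 1/CV² = 2.19.
Then θ = mean/k = 2370/2.19 = 1080.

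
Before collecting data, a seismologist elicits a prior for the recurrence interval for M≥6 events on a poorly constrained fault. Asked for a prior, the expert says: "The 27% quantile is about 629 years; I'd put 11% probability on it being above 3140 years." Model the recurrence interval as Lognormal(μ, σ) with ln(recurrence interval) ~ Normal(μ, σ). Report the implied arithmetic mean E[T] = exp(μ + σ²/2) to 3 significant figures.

If T ~ Lognormal(μ,σ) then ln T ~ Normal(μ,σ), so the p-quantile of ln T is μ + z_p·σ.
ln(629) = 6.444 and ln(3140) = 8.052; z_{0.27} = -0.6128, z_{0.89} = 1.227.
σ = (8.052 − 6.444)/(1.227 − (-0.6128)) = 0.874.
μ = 6.444 − (-0.6128)·0.874 = 6.980.
E[T] = exp(μ + σ²/2) = exp(6.980 + 0.3821) = 1570 years.

E[T] ≈ 1570 years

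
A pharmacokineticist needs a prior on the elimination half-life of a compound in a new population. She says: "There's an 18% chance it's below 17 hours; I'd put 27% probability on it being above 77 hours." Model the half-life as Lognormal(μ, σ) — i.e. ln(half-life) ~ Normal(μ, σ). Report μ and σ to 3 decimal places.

If T ~ Lognormal(μ,σ) then ln T ~ Normal(μ,σ), so the p-quantile of ln T is μ + z_p·σ.
ln(17) = 2.833 and ln(77) = 4.344; z_{0.18} = -0.9154, z_{0.73} = 0.6128.
σ = (4.344 − 2.833)/(0.6128 − (-0.9154)) = 0.988.
μ = 2.833 − (-0.9154)·0.988 = 3.738.

μ ≈ 3.738, σ ≈ 0.988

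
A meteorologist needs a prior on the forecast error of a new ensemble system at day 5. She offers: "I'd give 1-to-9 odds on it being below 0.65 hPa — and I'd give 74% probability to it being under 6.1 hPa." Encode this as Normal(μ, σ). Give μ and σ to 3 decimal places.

μ = 4.278, σ = 2.831

For Normal(μ,σ), the p-quantile is μ + z_p·σ. Here z_{0.1} = -1.282, z_{0.74} = 0.6433.
So 0.65 = μ − 1.282σ and 6.1 = μ + 0.6433σ.
Subtracting: σ = (6.1 − 0.65)/(0.6433 − (-1.282)) = 2.831.
Then μ = 0.65 − (-1.282)·2.831 = 4.278.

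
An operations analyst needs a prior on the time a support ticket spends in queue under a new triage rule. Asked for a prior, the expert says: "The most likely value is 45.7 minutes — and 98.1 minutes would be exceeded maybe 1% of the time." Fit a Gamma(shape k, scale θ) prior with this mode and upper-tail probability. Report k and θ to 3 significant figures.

k ≈ 9.3, θ ≈ 5.5

Gamma(k,θ) with k>1 has mode (k−1)θ, so θ = 45.7/(k−1).
Need P(X < 98.1) = 0.99 with θ tied to k this way. Start at k = 2, θ = 45.7: P(X<98.1) ≈ 0.632.
Too low — raise k to concentrate. Iterating converges to k ≈ 9.3.
Then θ = 45.7/(9.3−1) ≈ 5.5.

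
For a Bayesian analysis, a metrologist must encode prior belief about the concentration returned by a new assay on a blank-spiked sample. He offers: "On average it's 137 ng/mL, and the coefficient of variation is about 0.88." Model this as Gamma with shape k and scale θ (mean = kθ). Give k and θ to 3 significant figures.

k ≈ 1.29, θ ≈ 106

For Gamma(k, scale θ): mean = kθ, variance = kθ², so CV = 1/√k.
CV = 0.88, hence k = 1/CV² = 1.29.
Then θ = mean/k = 137/1.29 = 106.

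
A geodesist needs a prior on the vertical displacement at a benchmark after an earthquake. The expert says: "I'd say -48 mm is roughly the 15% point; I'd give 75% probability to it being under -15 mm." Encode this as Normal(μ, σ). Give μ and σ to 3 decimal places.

μ = -28.009, σ = 19.288

For Normal(μ,σ), the p-quantile is μ + z_p·σ. Here z_{0.15} = -1.036, z_{0.75} = 0.6745.
So -48 = μ − 1.036σ and -15 = μ + 0.6745σ.
Subtracting: σ = (-15 − -48)/(0.6745 − (-1.036)) = 19.288.
Then μ = -48 − (-1.036)·19.288 = -28.009.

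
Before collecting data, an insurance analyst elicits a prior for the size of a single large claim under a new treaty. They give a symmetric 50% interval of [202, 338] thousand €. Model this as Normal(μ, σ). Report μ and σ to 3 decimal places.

μ = 270.000, σ = 100.817

A symmetric 50% interval runs μ ± z·σ with z = 0.6745.
Half-width = 68, so σ = 68/0.6745 = 100.817.
μ is the interval midpoint, 270.000.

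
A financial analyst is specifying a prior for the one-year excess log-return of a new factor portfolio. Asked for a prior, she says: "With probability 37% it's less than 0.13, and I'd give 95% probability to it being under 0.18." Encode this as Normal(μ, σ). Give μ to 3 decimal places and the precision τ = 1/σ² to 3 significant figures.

The p-quantile of Normal(μ,σ) is μ + z_p·σ, with z_{0.37} = -0.3319 and z_{0.95} = 1.645.
Eliminate σ: μ = (z₂·x₁ − z₁·x₂)/(z₂ − z₁) = (1.645·0.13 − (-0.3319)·0.18)/1.977 = 0.138.
Then σ = (x₂ − x₁)/(z₂ − z₁) = (0.18 − 0.13)/1.977 = 0.025.
Precision τ = 1/σ² = 1/0.02529² = 1560.

μ = 0.138, τ = 1560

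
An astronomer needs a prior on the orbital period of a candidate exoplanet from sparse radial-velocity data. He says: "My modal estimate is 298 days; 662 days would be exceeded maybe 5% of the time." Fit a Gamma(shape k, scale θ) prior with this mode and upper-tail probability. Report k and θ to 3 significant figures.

Gamma(k,θ) with k>1 has mode (k−1)θ, so θ = 298/(k−1).
Need P(X < 662) = 0.95 with θ tied to k this way. Start at k = 2, θ = 298: P(X<662) ≈ 0.651.
Too low — raise k to concentrate. Iterating converges to k ≈ 5.31.
Then θ = 298/(5.31−1) ≈ 69.1.

k ≈ 5.31, θ ≈ 69.1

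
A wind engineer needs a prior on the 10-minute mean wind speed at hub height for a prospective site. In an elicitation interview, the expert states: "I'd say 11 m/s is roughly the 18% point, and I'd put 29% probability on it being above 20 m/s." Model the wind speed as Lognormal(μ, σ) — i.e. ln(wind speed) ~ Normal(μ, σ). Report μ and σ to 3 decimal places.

μ ≈ 2.770, σ ≈ 0.407

If T ~ Lognormal(μ,σ) then ln T ~ Normal(μ,σ), so the p-quantile of ln T is μ + z_p·σ.
ln(11) = 2.398 and ln(20) = 2.996; z_{0.18} = -0.9154, z_{0.71} = 0.5534.
σ = (2.996 − 2.398)/(0.5534 − (-0.9154)) = 0.407.
μ = 2.398 − (-0.9154)·0.407 = 2.770.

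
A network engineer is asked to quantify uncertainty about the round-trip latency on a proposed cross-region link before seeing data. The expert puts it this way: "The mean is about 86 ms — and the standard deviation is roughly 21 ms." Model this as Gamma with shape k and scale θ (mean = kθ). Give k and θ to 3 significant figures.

For Gamma(k, scale θ): mean = kθ, variance = kθ², so CV = 1/√k.
CV = SD/mean = 21/86 = 0.2442, hence k = 1/CV² = 16.8.
Then θ = mean/k = 86/16.8 = 5.13.

k ≈ 16.8, θ ≈ 5.13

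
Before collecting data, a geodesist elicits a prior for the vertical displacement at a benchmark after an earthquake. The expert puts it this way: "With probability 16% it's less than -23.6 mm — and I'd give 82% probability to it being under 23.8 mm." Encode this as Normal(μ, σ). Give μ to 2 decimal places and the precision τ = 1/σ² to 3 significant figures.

For Normal(μ,σ), the p-quantile is μ + z_p·σ. Here z_{0.16} = -0.9945, z_{0.82} = 0.9154.
So -23.6 = μ − 0.9945σ and 23.8 = μ + 0.9154σ.
Subtracting: σ = (23.8 − -23.6)/(0.9154 − (-0.9945)) = 24.82.
Then μ = -23.6 − (-0.9945)·24.82 = 1.08.
Precision τ = 1/σ² = 1/24.82² = 0.00162.

μ = 1.08, τ = 0.00162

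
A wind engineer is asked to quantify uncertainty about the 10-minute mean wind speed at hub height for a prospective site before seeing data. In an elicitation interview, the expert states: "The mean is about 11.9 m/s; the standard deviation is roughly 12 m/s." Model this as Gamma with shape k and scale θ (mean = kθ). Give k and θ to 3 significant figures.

For Gamma(k, scale θ): mean = kθ, variance = kθ², so CV = 1/√k.
CV = SD/mean = 12/11.9 = 1.008, hence k = 1/CV² = 0.983.
Then θ = mean/k = 11.9/0.983 = 12.1.

k ≈ 0.983, θ ≈ 12.1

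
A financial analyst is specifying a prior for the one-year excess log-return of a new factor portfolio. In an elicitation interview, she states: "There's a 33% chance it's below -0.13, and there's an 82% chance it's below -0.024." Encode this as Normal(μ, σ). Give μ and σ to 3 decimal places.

μ = -0.096, σ = 0.078

For Normal(μ,σ), the p-quantile is μ + z_p·σ. Here z_{0.33} = -0.4399, z_{0.82} = 0.9154.
So -0.13 = μ − 0.4399σ and -0.024 = μ + 0.9154σ.
Subtracting: σ = (-0.024 − -0.13)/(0.9154 − (-0.4399)) = 0.078.
Then μ = -0.13 − (-0.4399)·0.078 = -0.096.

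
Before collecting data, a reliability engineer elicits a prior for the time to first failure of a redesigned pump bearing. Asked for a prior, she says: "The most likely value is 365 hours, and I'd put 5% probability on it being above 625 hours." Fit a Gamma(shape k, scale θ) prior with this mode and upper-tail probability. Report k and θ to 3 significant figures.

k ≈ 10.6, θ ≈ 37.8

Gamma(k,θ) with k>1 has mode (k−1)θ, so θ = 365/(k−1).
Need P(X < 625) = 0.95 with θ tied to k this way. Start at k = 2, θ = 365: P(X<625) ≈ 0.511.
Too low — raise k to concentrate. Iterating converges to k ≈ 10.6.
Then θ = 365/(10.6−1) ≈ 37.8.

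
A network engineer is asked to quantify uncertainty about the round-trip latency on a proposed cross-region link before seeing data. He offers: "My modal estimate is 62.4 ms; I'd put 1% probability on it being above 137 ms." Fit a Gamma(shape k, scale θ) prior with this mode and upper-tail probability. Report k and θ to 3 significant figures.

k ≈ 8.8, θ ≈ 8

Gamma(k,θ) with k>1 has mode (k−1)θ, so θ = 62.4/(k−1).
Need P(X < 137) = 0.99 with θ tied to k this way. Start at k = 2, θ = 62.4: P(X<137) ≈ 0.644.
Too low — raise k to concentrate. Iterating converges to k ≈ 8.8.
Then θ = 62.4/(8.8−1) ≈ 8.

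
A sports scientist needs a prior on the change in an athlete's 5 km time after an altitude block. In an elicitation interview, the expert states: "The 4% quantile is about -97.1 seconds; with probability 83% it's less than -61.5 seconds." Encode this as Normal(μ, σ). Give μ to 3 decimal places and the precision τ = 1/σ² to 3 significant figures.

For Normal(μ,σ), the p-quantile is μ + z_p·σ. Here z_{0.04} = -1.751, z_{0.83} = 0.9542.
So -97.1 = μ − 1.751σ and -61.5 = μ + 0.9542σ.
Subtracting: σ = (-61.5 − -97.1)/(0.9542 − (-1.751)) = 13.162.
Then μ = -97.1 − (-1.751)·13.162 = -74.058.
Precision τ = 1/σ² = 1/13.16² = 0.00577.

μ = -74.058, τ = 0.00577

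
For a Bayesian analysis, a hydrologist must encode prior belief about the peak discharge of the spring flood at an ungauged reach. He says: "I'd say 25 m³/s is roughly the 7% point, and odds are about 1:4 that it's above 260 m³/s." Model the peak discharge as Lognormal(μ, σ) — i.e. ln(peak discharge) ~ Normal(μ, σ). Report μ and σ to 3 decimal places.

If T ~ Lognormal(μ,σ) then ln T ~ Normal(μ,σ), so the p-quantile of ln T is μ + z_p·σ.
ln(25) = 3.219 and ln(260) = 5.561; z_{0.07} = -1.476, z_{0.8} = 0.8416.
σ = (5.561 − 3.219)/(0.8416 − (-1.476)) = 1.011.
μ = 3.219 − (-1.476)·1.011 = 4.710.

μ ≈ 4.710, σ ≈ 1.011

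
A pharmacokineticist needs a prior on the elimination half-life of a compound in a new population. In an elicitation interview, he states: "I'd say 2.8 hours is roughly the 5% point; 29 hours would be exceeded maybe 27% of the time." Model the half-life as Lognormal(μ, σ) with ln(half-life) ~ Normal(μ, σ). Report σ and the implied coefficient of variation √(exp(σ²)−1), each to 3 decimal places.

σ ≈ 1.035, CV ≈ 1.386

If T ~ Lognormal(μ,σ) then ln T ~ Normal(μ,σ), so the p-quantile of ln T is μ + z_p·σ.
ln(2.8) = 1.03 and ln(29) = 3.367; z_{0.05} = -1.645, z_{0.73} = 0.6128.
σ = (3.367 − 1.03)/(0.6128 − (-1.645)) = 1.035.
μ = 1.03 − (-1.645)·1.035 = 2.733.
CV = √(exp(σ²)−1) = √(exp(1.0721)−1) = 1.386.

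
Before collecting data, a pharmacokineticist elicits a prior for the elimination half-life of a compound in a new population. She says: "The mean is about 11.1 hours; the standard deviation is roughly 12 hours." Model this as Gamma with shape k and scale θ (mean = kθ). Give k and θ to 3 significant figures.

k ≈ 0.856, θ ≈ 13

For Gamma(k, scale θ): mean = kθ, variance = kθ², so CV = 1/√k.
CV = SD/mean = 12/11.1 = 1.081, hence k = 1/CV² = 0.856.
Then θ = mean/k = 11.1/0.856 = 13.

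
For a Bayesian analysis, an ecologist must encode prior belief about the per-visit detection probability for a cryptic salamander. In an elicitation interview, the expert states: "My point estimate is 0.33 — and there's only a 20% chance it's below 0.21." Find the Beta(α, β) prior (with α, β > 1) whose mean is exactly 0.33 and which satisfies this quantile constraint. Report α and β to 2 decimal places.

With mean 0.33 fixed, write α = 0.33s, β = 0.67s where s = α+β.
Need P(θ < 0.21) = 0.2 under Beta(0.33s, 0.67s). Normal approximation: (q−m)/√(m(1−m)/s) ≈ z_{0.2} = -0.842, so s ≈ 0.33·0.67·(-0.842)²/(0.21−0.33)² = 10.9.
At s = 10.9: P(θ<0.21) ≈ 0.205. Adjusting to match 0.2 gives s ≈ 11.28.
So α = 0.33·11.28 ≈ 3.72, β = 0.67·11.28 ≈ 7.56.

α ≈ 3.72, β ≈ 7.56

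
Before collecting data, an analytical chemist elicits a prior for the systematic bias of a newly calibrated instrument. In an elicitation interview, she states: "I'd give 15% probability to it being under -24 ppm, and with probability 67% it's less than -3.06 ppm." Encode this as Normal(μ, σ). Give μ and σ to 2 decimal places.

For Normal(μ,σ), the p-quantile is μ + z_p·σ. Here z_{0.15} = -1.036, z_{0.67} = 0.4399.
So -24 = μ − 1.036σ and -3.06 = μ + 0.4399σ.
Subtracting: σ = (-3.06 − -24)/(0.4399 − (-1.036)) = 14.18.
Then μ = -24 − (-1.036)·14.18 = -9.30.

μ = -9.30, σ = 14.18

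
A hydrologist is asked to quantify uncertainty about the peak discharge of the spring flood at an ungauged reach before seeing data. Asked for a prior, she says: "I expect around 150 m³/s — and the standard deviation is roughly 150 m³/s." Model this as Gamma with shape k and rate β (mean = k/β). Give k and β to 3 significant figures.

For Gamma(k, rate β): mean = k/β, variance = k/β², so CV = 1/√k.
CV = SD/mean = 150/150 = 1, hence k = 1/CV² = 1.
Then β = k/mean = 1/150 = 0.00667.

k ≈ 1, β ≈ 0.00667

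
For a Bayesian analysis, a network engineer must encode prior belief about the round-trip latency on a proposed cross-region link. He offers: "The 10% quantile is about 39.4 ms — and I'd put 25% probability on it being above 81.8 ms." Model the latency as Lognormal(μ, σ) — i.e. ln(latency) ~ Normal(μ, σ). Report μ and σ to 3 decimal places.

If T ~ Lognormal(μ,σ) then ln T ~ Normal(μ,σ), so the p-quantile of ln T is μ + z_p·σ.
ln(39.4) = 3.674 and ln(81.8) = 4.404; z_{0.1} = -1.282, z_{0.75} = 0.6745.
σ = (4.404 − 3.674)/(0.6745 − (-1.282)) = 0.373.
μ = 3.674 − (-1.282)·0.373 = 4.152.

μ ≈ 4.152, σ ≈ 0.373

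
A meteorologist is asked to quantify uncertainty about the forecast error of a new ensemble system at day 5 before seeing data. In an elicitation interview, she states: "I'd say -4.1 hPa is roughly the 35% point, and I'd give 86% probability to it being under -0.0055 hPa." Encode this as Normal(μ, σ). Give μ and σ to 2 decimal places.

The p-quantile of Normal(μ,σ) is μ + z_p·σ, with z_{0.35} = -0.3853 and z_{0.86} = 1.08.
Eliminate σ: μ = (z₂·x₁ − z₁·x₂)/(z₂ − z₁) = (1.08·-4.1 − (-0.3853)·-0.0055)/1.466 = -3.02.
Then σ = (x₂ − x₁)/(z₂ − z₁) = (-0.0055 − -4.1)/1.466 = 2.79.

μ = -3.02, σ = 2.79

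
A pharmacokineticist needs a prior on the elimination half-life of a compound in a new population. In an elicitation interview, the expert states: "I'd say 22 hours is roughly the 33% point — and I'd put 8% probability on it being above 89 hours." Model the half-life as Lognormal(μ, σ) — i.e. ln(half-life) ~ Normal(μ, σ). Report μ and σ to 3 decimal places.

μ ≈ 3.424, σ ≈ 0.758

If T ~ Lognormal(μ,σ) then ln T ~ Normal(μ,σ), so the p-quantile of ln T is μ + z_p·σ.
ln(22) = 3.091 and ln(89) = 4.489; z_{0.33} = -0.4399, z_{0.92} = 1.405.
σ = (4.489 − 3.091)/(1.405 − (-0.4399)) = 0.758.
μ = 3.091 − (-0.4399)·0.758 = 3.424.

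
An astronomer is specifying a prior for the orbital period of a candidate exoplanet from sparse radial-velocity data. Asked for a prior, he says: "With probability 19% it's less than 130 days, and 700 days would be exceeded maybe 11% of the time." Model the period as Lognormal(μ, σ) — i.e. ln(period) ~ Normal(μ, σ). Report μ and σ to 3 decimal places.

μ ≈ 5.570, σ ≈ 0.800

If T ~ Lognormal(μ,σ) then ln T ~ Normal(μ,σ), so the p-quantile of ln T is μ + z_p·σ.
ln(130) = 4.868 and ln(700) = 6.551; z_{0.19} = -0.8779, z_{0.89} = 1.227.
σ = (6.551 − 4.868)/(1.227 − (-0.8779)) = 0.800.
μ = 4.868 − (-0.8779)·0.800 = 5.570.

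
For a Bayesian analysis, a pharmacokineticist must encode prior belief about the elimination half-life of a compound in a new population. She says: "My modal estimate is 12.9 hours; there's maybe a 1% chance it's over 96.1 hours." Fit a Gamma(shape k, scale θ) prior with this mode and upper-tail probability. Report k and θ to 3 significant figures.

k ≈ 1.85, θ ≈ 15.1

Gamma(k,θ) with k>1 has mode (k−1)θ, so θ = 12.9/(k−1).
Need P(X < 96.1) = 0.99 with θ tied to k this way. Start at k = 2, θ = 12.9: P(X<96.1) ≈ 0.995.
Too high — lower k to spread out. Iterating converges to k ≈ 1.85.
Then θ = 12.9/(1.85−1) ≈ 15.1.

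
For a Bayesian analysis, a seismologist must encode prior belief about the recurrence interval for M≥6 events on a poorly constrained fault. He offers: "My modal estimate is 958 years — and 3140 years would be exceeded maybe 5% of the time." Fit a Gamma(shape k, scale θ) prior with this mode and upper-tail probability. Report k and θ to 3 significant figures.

Gamma(k,θ) with k>1 has mode (k−1)θ, so θ = 958/(k−1).
Need P(X < 3140) = 0.95 with θ tied to k this way. Start at k = 2, θ = 958: P(X<3140) ≈ 0.839.
Too low — raise k to concentrate. Iterating converges to k ≈ 2.85.
Then θ = 958/(2.85−1) ≈ 517.

k ≈ 2.85, θ ≈ 517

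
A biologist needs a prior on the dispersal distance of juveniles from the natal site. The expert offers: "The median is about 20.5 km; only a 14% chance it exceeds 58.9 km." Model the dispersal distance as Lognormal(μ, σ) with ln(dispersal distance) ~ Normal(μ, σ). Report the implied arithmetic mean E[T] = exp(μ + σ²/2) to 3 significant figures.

If T ~ Lognormal(μ,σ) then ln T ~ Normal(μ,σ), so the p-quantile of ln T is μ + z_p·σ.
ln(20.5) = 3.02 and ln(58.9) = 4.076; z_{0.5} = 0, z_{0.86} = 1.08.
σ = (4.076 − 3.02)/(1.08 − (0)) = 0.977.
μ = 3.02 − (0)·0.977 = 3.020.
E[T] = exp(μ + σ²/2) = exp(3.020 + 0.4772) = 33 km.

E[T] ≈ 33 km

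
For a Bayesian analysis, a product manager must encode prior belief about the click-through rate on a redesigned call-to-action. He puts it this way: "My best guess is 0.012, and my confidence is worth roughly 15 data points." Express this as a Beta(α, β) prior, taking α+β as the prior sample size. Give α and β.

α = 0.18, β = 14.82

Under the effective-sample-size interpretation, Beta(α, β) has prior mean α/(α+β) and prior sample size α+β.
So α+β = 15 and α/(α+β) = 0.012, giving α = 0.012·15 = 0.18 and β = 15 − 0.18 = 14.82.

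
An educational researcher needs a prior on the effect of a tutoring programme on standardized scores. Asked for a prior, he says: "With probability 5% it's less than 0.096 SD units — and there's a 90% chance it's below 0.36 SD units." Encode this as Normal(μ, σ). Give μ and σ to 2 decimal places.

The p-quantile of Normal(μ,σ) is μ + z_p·σ, with z_{0.05} = -1.645 and z_{0.9} = 1.282.
Eliminate σ: μ = (z₂·x₁ − z₁·x₂)/(z₂ − z₁) = (1.282·0.096 − (-1.645)·0.36)/2.926 = 0.24.
Then σ = (x₂ − x₁)/(z₂ − z₁) = (0.36 − 0.096)/2.926 = 0.09.

μ = 0.24, σ = 0.09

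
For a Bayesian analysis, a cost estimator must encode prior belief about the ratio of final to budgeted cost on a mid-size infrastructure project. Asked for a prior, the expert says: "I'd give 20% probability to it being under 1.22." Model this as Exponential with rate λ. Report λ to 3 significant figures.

λ ≈ 0.183

P(T < 1.22) = 1 − e^(−λ·1.22) = 0.2, so λ = −ln(1−0.2)/1.22 = −ln(0.8)/1.22 = 0.183.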